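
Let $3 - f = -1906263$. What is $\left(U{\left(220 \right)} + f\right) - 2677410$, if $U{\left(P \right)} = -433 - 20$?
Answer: $-771597$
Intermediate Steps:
$U{\left(P \right)} = -453$
$f = 1906266$ ($f = 3 - -1906263 = 3 + 1906263 = 1906266$)
$\left(U{\left(220 \right)} + f\right) - 2677410 = \left(-453 + 1906266\right) - 2677410 = 1905813 - 2677410 = -771597$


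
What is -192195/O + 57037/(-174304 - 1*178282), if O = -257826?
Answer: 4421637059/7575486503 ≈ 0.58368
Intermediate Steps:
-192195/O + 57037/(-174304 - 1*178282) = -192195/(-257826) + 57037/(-174304 - 1*178282) = -192195*(-1/257826) + 57037/(-174304 - 178282) = 64065/85942 + 57037/(-352586) = 64065/85942 + 57037*(-1/352586) = 64065/85942 - 57037/352586 = 4421637059/7575486503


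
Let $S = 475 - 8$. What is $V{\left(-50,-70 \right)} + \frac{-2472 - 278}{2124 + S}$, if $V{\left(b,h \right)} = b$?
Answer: $- \frac{132300}{2591} \approx -51.061$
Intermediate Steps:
$S = 467$
$V{\left(-50,-70 \right)} + \frac{-2472 - 278}{2124 + S} = -50 + \frac{-2472 - 278}{2124 + 467} = -50 - \frac{2750}{2591} = - \frac{132300}{2591}$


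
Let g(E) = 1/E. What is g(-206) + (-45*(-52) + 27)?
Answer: 487601/206 ≈ 2367.0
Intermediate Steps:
g(-206) + (-45*(-52) + 27) = 1/(-206) + (-45*(-52) + 27) = -1/206 + (2340 + 27) = -1/206 + 2367 = 487601/206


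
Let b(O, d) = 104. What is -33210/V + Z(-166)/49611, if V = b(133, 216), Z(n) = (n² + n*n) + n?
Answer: -820933463/2579772 ≈ -318.22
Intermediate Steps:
Z(n) = n + 2*n² (Z(n) = (n² + n²) + n = 2*n² + n = n + 2*n²)
V = 104
-33210/V + Z(-166)/49611 = -33210/104 - 166*(1 + 2*(-166))/49611 = -33210*1/104 - 166*(1 - 332)*(1/49611) = -16605/52 - 166*(-331)*(1/49611) = -16605/52 + 54946*(1/49611) = -16605/52 + 54946/49611 = -820933463/2579772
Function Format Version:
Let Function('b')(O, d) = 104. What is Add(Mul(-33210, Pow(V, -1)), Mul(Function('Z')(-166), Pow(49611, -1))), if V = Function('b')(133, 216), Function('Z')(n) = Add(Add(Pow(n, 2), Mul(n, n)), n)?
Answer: Rational(-820933463, 2579772) ≈ -318.22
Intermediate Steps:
Function('Z')(n) = Add(n, Mul(2, Pow(n, 2))) (Function('Z')(n) = Add(Add(Pow(n, 2), Pow(n, 2)), n) = Add(Mul(2, Pow(n, 2)), n) = Add(n, Mul(2, Pow(n, 2))))
V = 104
Add(Mul(-33210, Pow(V, -1)), Mul(Function('Z')(-166), Pow(49611, -1))) = Add(Mul(-33210, Pow(104, -1)), Mul(Mul(-166, Add(1, Mul(2, -166))), Pow(49611, -1))) = Add(Mul(-33210, Rational(1, 104)), Mul(Mul(-166, Add(1, -332)), Rational(1, 49611))) = Add(Rational(-16605, 52), Mul(Mul(-166, -331), Rational(1, 49611))) = Add(Rational(-16605, 52), Mul(54946, Rational(1, 49611))) = Add(Rational(-16605, 52), Rational(54946, 49611)) = Rational(-820933463, 2579772)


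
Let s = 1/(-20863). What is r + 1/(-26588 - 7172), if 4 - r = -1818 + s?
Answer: 1283298164257/704334880 ≈ 1822.0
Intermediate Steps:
s = -1/20863 ≈ -4.7932e-5
r = 38012387/20863 (r = 4 - (-1818 - 1/20863) = 4 - 1*(-37928935/20863) = 4 + 37928935/20863 = 38012387/20863 ≈ 1822.0)
r + 1/(-26588 - 7172) = 38012387/20863 + 1/(-26588 - 7172) = 38012387/20863 + 1/(-33760) = 38012387/20863 - 1/33760 = 1283298164257/704334880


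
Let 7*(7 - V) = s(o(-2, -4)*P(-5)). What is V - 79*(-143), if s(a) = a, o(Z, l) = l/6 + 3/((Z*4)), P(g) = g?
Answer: 1898947/168 ≈ 11303.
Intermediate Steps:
o(Z, l) = l/6 + 3/(4*Z) (o(Z, l) = l*(⅙) + 3/((4*Z)) = l/6 + 3*(1/(4*Z)) = l/6 + 3/(4*Z))
V = 1051/168 (V = 7 - ((⅙)*(-4) + (¾)/(-2))*(-5)/7 = 7 - (-⅔ + (¾)*(-½))*(-5)/7 = 7 - (-⅔ - 3/8)*(-5)/7 = 7 - (-25)*(-5)/168 = 7 - ⅐*125/24 = 7 - 125/168 = 1051/168 ≈ 6.2560)
V - 79*(-143) = 1051/168 - 79*(-143) = 1051/168 + 11297 = 1898947/168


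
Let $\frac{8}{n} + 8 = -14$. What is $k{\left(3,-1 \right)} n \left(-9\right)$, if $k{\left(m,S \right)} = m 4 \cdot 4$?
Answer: $\frac{1728}{11} \approx 157.09$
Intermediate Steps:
$k{\left(m,S \right)} = 16 m$ ($k{\left(m,S \right)} = 4 m 4 = 16 m$)
$n = - \frac{4}{11}$ ($n = \frac{8}{-8 - 14} = \frac{8}{-22} = 8 \left(- \frac{1}{22}\right) = - \frac{4}{11} \approx -0.36364$)
$k{\left(3,-1 \right)} n \left(-9\right) = 16 \cdot 3 \left(- \frac{4}{11}\right) \left(-9\right) = 48 \left(- \frac{4}{11}\right) \left(-9\right) = \left(- \frac{192}{11}\right) \left(-9\right) = \frac{1728}{11}$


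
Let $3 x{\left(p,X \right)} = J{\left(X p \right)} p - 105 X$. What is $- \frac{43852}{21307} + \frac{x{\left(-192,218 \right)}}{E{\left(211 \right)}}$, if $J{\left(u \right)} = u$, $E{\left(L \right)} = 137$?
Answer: $\frac{56908270554}{2919059} \approx 19495.0$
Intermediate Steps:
$x{\left(p,X \right)} = - 35 X + \frac{X p^{2}}{3}$ ($x{\left(p,X \right)} = \frac{X p p - 105 X}{3} = \frac{X p^{2} - 105 X}{3} = \frac{- 105 X + X p^{2}}{3} = - 35 X + \frac{X p^{2}}{3}$)
$- \frac{43852}{21307} + \frac{x{\left(-192,218 \right)}}{E{\left(211 \right)}} = - \frac{43852}{21307} + \frac{\frac{1}{3} \cdot 218 \left(-105 + \left(-192\right)^{2}\right)}{137} = \left(-43852\right) \frac{1}{21307} + \frac{1}{3} \cdot 218 \left(-105 + 36864\right) \frac{1}{137} = - \frac{43852}{21307} + \frac{1}{3} \cdot 218 \cdot 36759 \cdot \frac{1}{137} = - \frac{43852}{21307} + 2671154 \cdot \frac{1}{137} = - \frac{43852}{21307} + \frac{2671154}{137} = \frac{56908270554}{2919059}$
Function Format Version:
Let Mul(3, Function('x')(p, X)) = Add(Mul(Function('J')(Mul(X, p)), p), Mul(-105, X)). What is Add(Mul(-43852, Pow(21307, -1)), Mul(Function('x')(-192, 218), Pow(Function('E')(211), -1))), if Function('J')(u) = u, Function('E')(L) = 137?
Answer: Rational(56908270554, 2919059) ≈ 19495.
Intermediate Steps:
Function('x')(p, X) = Add(Mul(-35, X), Mul(Rational(1, 3), X, Pow(p, 2))) (Function('x')(p, X) = Mul(Rational(1, 3), Add(Mul(Mul(X, p), p), Mul(-105, X))) = Mul(Rational(1, 3), Add(Mul(X, Pow(p, 2)), Mul(-105, X))) = Mul(Rational(1, 3), Add(Mul(-105, X), Mul(X, Pow(p, 2)))) = Add(Mul(-35, X), Mul(Rational(1, 3), X, Pow(p, 2))))
Add(Mul(-43852, Pow(21307, -1)), Mul(Function('x')(-192, 218), Pow(Function('E')(211), -1))) = Add(Mul(-43852, Pow(21307, -1)), Mul(Mul(Rational(1, 3), 218, Add(-105, Pow(-192, 2))), Pow(137, -1))) = Add(Mul(-43852, Rational(1, 21307)), Mul(Mul(Rational(1, 3), 218, Add(-105, 36864)), Rational(1, 137))) = Add(Rational(-43852, 21307), Mul(Mul(Rational(1, 3), 218, 36759), Rational(1, 137))) = Add(Rational(-43852, 21307), Mul(2671154, Rational(1, 137))) = Add(Rational(-43852, 21307), Rational(2671154, 137)) = Rational(56908270554, 2919059)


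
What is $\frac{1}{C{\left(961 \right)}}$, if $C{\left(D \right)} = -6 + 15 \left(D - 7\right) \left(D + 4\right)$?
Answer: $\frac{1}{13809144} \approx 7.2416 \cdot 10^{-8}$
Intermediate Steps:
$C{\left(D \right)} = -6 + 15 \left(-7 + D\right) \left(4 + D\right)$
$\frac{1}{C{\left(961 \right)}} = \frac{1}{-426 - 43245 + 15 \cdot 961^{2}} = \frac{1}{-426 - 43245 + 15 \cdot 923521} = \frac{1}{-426 - 43245 + 13852815} = \frac{1}{13809144}$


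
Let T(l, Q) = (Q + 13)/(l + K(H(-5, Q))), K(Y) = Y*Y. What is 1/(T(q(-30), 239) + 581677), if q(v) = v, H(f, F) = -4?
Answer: 1/581659 ≈ 1.7192e-6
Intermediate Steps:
K(Y) = Y²
T(l, Q) = (13 + Q)/(16 + l) (T(l, Q) = (Q + 13)/(l + (-4)²) = (13 + Q)/(l + 16) = (13 + Q)/(16 + l))
1/(T(q(-30), 239) + 581677) = 1/((13 + 239)/(16 - 30) + 581677) = 1/(252/(-14) + 581677) = 1/(-1/14*252 + 581677) = 1/(-18 + 581677) = 1/581659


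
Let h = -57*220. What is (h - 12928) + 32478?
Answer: 7010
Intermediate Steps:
h = -12540
(h - 12928) + 32478 = (-12540 - 12928) + 32478 = -25468 + 32478 = 7010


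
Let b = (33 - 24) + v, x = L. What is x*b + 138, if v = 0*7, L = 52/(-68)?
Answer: 2229/17 ≈ 131.12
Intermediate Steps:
L = -13/17 (L = 52*(-1/68) = -13/17 ≈ -0.76471)
x = -13/17 ≈ -0.76471
v = 0
b = 9 (b = (33 - 24) + 0 = 9 + 0 = 9)
x*b + 138 = -13/17*9 + 138 = -117/17 + 138 = 2229/17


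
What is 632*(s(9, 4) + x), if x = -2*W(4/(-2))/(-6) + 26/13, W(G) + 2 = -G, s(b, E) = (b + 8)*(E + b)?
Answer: 140936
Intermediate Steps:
s(b, E) = (8 + b)*(E + b)
W(G) = -2 - G
x = 2 (x = -2*(-2 - 4/(-2))/(-6) + 26/13 = -2*(-2 - 4*(-1)/2)*(-⅙) + 26*(1/13) = -2*(-2 - 1*(-2))*(-⅙) + 2 = -2*(-2 + 2)*(-⅙) + 2 = -2*0*(-⅙) + 2 = 0*(-⅙) + 2 = 0 + 2 = 2)
632*(s(9, 4) + x) = 632*((9² + 8*4 + 8*9 + 4*9) + 2) = 632*((81 + 32 + 72 + 36) + 2) = 632*(221 + 2) = 632*223 = 140936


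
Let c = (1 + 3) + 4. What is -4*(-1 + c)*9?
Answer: -252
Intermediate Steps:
c = 8 (c = 4 + 4 = 8)
-4*(-1 + c)*9 = -4*(-1 + 8)*9 = -4*7*9 = -1*28*9 = -28*9 = -252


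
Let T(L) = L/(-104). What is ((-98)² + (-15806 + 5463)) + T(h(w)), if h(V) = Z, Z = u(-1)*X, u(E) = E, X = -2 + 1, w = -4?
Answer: -76857/104 ≈ -739.01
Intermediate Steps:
X = -1
Z = 1 (Z = -1*(-1) = 1)
h(V) = 1
T(L) = -L/104 (T(L) = L*(-1/104) = -L/104)
((-98)² + (-15806 + 5463)) + T(h(w)) = ((-98)² + (-15806 + 5463)) - 1/104*1 = (9604 - 10343) - 1/104 = -739 - 1/104 = -76857/104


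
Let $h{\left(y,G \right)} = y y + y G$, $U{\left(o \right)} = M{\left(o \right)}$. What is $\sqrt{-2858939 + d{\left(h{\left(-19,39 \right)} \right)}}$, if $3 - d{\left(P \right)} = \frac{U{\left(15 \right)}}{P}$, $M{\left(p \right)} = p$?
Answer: $\frac{i \sqrt{4128303527}}{38} \approx 1690.8 i$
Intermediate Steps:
$U{\left(o \right)} = o$
$h{\left(y,G \right)} = y^{2} + G y$
$d{\left(P \right)} = 3 - \frac{15}{P}$
$\sqrt{-2858939 + d{\left(h{\left(-19,39 \right)} \right)}} = \sqrt{-2858939 + \left(3 - \frac{15}{\left(-19\right) \left(39 - 19\right)}\right)} = \sqrt{-2858939 + \left(3 - \frac{15}{\left(-19\right) 20}\right)} = \sqrt{-2858939 + \left(3 - \frac{15}{-380}\right)} = \sqrt{-2858939 + \left(3 - - \frac{3}{76}\right)} = \sqrt{-2858939 + \left(3 + \frac{3}{76}\right)} = \sqrt{-2858939 + \frac{231}{76}} = \sqrt{- \frac{217279133}{76}} = \frac{i \sqrt{4128303527}}{38}$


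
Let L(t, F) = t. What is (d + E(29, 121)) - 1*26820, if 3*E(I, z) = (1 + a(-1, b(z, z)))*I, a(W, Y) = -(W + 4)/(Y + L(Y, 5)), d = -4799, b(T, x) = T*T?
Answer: -2776753583/87846 ≈ -31609.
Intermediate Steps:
b(T, x) = T²
a(W, Y) = -(4 + W)/(2*Y) (a(W, Y) = -(W + 4)/(Y + Y) = -(4 + W)/(2*Y))
E(I, z) = I*(1 - 3/(2*z²))/3 (E(I, z) = ((1 + (-4 - 1*(-1))/(2*(z²)))*I)/3 = ((1 + (-4 + 1)/(2*z²))*I)/3 = ((1 + (½)*(-3)/z²)*I)/3 = ((1 - 3/(2*z²))*I)/3 = (I*(1 - 3/(2*z²)))/3 = I*(1 - 3/(2*z²))/3)
(d + E(29, 121)) - 1*26820 = (-4799 + ((⅓)*29 - ½*29/121²)) - 1*26820 = (-4799 + (29/3 - ½*29*1/14641)) - 26820 = (-4799 + (29/3 - 29/29282)) - 26820 = (-4799 + 849091/87846) - 26820 = -420723863/87846 - 26820 = -2776753583/87846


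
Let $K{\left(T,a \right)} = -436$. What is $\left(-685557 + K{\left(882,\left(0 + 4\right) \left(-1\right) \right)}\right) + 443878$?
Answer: $-242115$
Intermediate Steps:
$\left(-685557 + K{\left(882,\left(0 + 4\right) \left(-1\right) \right)}\right) + 443878 = \left(-685557 - 436\right) + 443878 = -685993 + 443878 = -242115$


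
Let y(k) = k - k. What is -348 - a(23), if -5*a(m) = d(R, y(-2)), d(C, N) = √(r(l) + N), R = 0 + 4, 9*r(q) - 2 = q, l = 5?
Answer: -348 + √7/15 ≈ -347.82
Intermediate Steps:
r(q) = 2/9 + q/9
y(k) = 0
R = 4
d(C, N) = √(7/9 + N) (d(C, N) = √((2/9 + (⅑)*5) + N) = √((2/9 + 5/9) + N) = √(7/9 + N))
a(m) = -√7/15 (a(m) = -√(7 + 9*0)/15 = -√(7 + 0)/15 = -√7/15)
-348 - a(23) = -348 - (-1)*√7/15 = -348 + √7/15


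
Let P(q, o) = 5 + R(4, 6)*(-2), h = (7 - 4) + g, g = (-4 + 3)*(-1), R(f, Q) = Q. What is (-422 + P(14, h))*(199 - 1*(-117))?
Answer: -135564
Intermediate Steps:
g = 1 (g = -1*(-1) = 1)
h = 4 (h = (7 - 4) + 1 = 3 + 1 = 4)
P(q, o) = -7 (P(q, o) = 5 + 6*(-2) = 5 - 12 = -7)
(-422 + P(14, h))*(199 - 1*(-117)) = (-422 - 7)*(199 - 1*(-117)) = -429*(199 + 117) = -429*316 = -135564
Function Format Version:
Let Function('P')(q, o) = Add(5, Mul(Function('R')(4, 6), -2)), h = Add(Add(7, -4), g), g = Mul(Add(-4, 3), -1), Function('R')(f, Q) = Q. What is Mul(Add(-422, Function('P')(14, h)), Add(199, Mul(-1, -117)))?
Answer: -135564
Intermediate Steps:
g = 1 (g = Mul(-1, -1) = 1)
h = 4 (h = Add(Add(7, -4), 1) = Add(3, 1) = 4)
Function('P')(q, o) = -7 (Function('P')(q, o) = Add(5, Mul(6, -2)) = Add(5, -12) = -7)
Mul(Add(-422, Function('P')(14, h)), Add(199, Mul(-1, -117))) = Mul(Add(-422, -7), Add(199, Mul(-1, -117))) = Mul(-429, Add(199, 117)) = Mul(-429, 316) = -135564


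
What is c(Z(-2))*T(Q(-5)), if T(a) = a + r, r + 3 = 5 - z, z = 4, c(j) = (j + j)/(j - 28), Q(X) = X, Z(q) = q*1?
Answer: -14/15 ≈ -0.93333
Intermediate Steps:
Z(q) = q
c(j) = 2*j/(-28 + j) (c(j) = (2*j)/(-28 + j) = 2*j/(-28 + j))
r = -2 (r = -3 + (5 - 1*4) = -3 + (5 - 4) = -3 + 1 = -2)
T(a) = -2 + a (T(a) = a - 2 = -2 + a)
c(Z(-2))*T(Q(-5)) = (2*(-2)/(-28 - 2))*(-2 - 5) = (2*(-2)/(-30))*(-7) = (2*(-2)*(-1/30))*(-7) = (2/15)*(-7) = -14/15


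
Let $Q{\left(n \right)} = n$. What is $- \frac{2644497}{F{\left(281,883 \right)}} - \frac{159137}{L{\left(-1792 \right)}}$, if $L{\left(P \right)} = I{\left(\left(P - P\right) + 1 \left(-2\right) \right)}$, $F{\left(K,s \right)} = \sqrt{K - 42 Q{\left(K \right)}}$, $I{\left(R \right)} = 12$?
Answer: $- \frac{159137}{12} + \frac{2644497 i \sqrt{11521}}{11521} \approx -13261.0 + 24638.0 i$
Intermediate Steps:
$F{\left(K,s \right)} = \sqrt{41} \sqrt{- K}$ ($F{\left(K,s \right)} = \sqrt{K - 42 K} = \sqrt{- 41 K} = \sqrt{41} \sqrt{- K}$)
$L{\left(P \right)} = 12$
$- \frac{2644497}{F{\left(281,883 \right)}} - \frac{159137}{L{\left(-1792 \right)}} = - \frac{2644497}{\sqrt{41} \sqrt{\left(-1\right) 281}} - \frac{159137}{12} = - \frac{2644497}{\sqrt{41} \sqrt{-281}} - \frac{159137}{12} = - \frac{2644497}{\sqrt{41} i \sqrt{281}} - \frac{159137}{12} = - \frac{2644497}{i \sqrt{11521}} - \frac{159137}{12} = - 2644497 \left(- \frac{i \sqrt{11521}}{11521}\right) - \frac{159137}{12} = \frac{2644497 i \sqrt{11521}}{11521} - \frac{159137}{12} = - \frac{159137}{12} + \frac{2644497 i \sqrt{11521}}{11521}$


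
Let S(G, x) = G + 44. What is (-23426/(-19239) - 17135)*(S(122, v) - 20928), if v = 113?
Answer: 129130567006/363 ≈ 3.5573e+8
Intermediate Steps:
S(G, x) = 44 + G
(-23426/(-19239) - 17135)*(S(122, v) - 20928) = (-23426/(-19239) - 17135)*((44 + 122) - 20928) = (-23426*(-1/19239) - 17135)*(166 - 20928) = (442/363 - 17135)*(-20762) = -6219563/363*(-20762) = 129130567006/363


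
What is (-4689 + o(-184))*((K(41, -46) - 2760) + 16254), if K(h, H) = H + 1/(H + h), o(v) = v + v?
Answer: -340027623/5 ≈ -6.8006e+7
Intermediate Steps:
o(v) = 2*v
(-4689 + o(-184))*((K(41, -46) - 2760) + 16254) = (-4689 + 2*(-184))*(((1 + (-46)**2 - 46*41)/(-46 + 41) - 2760) + 16254) = (-4689 - 368)*(((1 + 2116 - 1886)/(-5) - 2760) + 16254) = -5057*((-1/5*231 - 2760) + 16254) = -5057*((-231/5 - 2760) + 16254) = -5057*(-14031/5 + 16254) = -5057*67239/5 = -340027623/5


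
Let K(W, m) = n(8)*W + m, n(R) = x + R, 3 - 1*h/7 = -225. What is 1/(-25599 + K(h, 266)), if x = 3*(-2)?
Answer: -1/22141 ≈ -4.5165e-5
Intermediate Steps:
h = 1596 (h = 21 - 7*(-225) = 21 + 1575 = 1596)
x = -6
n(R) = -6 + R
K(W, m) = m + 2*W (K(W, m) = (-6 + 8)*W + m = 2*W + m = m + 2*W)
1/(-25599 + K(h, 266)) = 1/(-25599 + (266 + 2*1596)) = 1/(-25599 + (266 + 3192)) = 1/(-25599 + 3458) = 1/(-22141) = -1/22141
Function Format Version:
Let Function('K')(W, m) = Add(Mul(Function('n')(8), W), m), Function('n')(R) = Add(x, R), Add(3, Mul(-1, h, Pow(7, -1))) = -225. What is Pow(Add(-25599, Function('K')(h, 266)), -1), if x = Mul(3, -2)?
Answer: Rational(-1, 22141) ≈ -4.5165e-5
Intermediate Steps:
h = 1596 (h = Add(21, Mul(-7, -225)) = Add(21, 1575) = 1596)
x = -6
Function('n')(R) = Add(-6, R)
Function('K')(W, m) = Add(m, Mul(2, W)) (Function('K')(W, m) = Add(Mul(Add(-6, 8), W), m) = Add(Mul(2, W), m) = Add(m, Mul(2, W)))
Pow(Add(-25599, Function('K')(h, 266)), -1) = Pow(Add(-25599, Add(266, Mul(2, 1596))), -1) = Pow(Add(-25599, Add(266, 3192)), -1) = Pow(Add(-25599, 3458), -1) = Pow(-22141, -1) = Rational(-1, 22141)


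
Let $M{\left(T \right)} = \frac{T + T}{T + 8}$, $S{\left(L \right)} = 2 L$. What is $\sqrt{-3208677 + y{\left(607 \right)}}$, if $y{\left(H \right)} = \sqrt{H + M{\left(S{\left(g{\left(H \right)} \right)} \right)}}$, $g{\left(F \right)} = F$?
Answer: $\frac{\sqrt{-1197866506317 + 611 \sqrt{227347601}}}{611} \approx 1791.3 i$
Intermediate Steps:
$M{\left(T \right)} = \frac{2 T}{8 + T}$
$y{\left(H \right)} = \sqrt{H + \frac{4 H}{8 + 2 H}}$ ($y{\left(H \right)} = \sqrt{H + \frac{2 \cdot 2 H}{8 + 2 H}} = \sqrt{H + \frac{4 H}{8 + 2 H}}$)
$\sqrt{-3208677 + y{\left(607 \right)}} = \sqrt{-3208677 + \sqrt{\frac{607 \left(6 + 607\right)}{4 + 607}}} = \sqrt{-3208677 + \sqrt{607 \cdot \frac{1}{611} \cdot 613}} = \sqrt{-3208677 + \sqrt{\frac{372091}{611}}} = \sqrt{-3208677 + \frac{\sqrt{227347601}}{611}}$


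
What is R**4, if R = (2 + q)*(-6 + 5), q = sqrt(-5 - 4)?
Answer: (2 + 3*I)**4 ≈ -119.0 - 120.0*I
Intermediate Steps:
q = 3*I (q = sqrt(-9) = 3*I ≈ 3.0*I)
R = -2 - 3*I (R = (2 + 3*I)*(-6 + 5) = (2 + 3*I)*(-1) = -2 - 3*I ≈ -2.0 - 3.0*I)
R**4 = (-2 - 3*I)**4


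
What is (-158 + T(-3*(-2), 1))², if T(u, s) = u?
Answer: 23104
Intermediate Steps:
(-158 + T(-3*(-2), 1))² = (-158 - 3*(-2))² = (-158 + 6)² = (-152)² = 23104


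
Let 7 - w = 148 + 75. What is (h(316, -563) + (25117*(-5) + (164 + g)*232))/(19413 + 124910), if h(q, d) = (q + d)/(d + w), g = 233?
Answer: -1372708/5917243 ≈ -0.23198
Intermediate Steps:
w = -216 (w = 7 - (148 + 75) = 7 - 1*223 = 7 - 223 = -216)
h(q, d) = (d + q)/(-216 + d) (h(q, d) = (q + d)/(d - 216) = (d + q)/(-216 + d))
(h(316, -563) + (25117*(-5) + (164 + g)*232))/(19413 + 124910) = ((-563 + 316)/(-216 - 563) + (25117*(-5) + (164 + 233)*232))/(19413 + 124910) = (-247/(-779) + (-125585 + 397*232))/144323 = (-1/779*(-247) + (-125585 + 92104))*(1/144323) = (13/41 - 33481)*(1/144323) = -1372708/41*1/144323 = -1372708/5917243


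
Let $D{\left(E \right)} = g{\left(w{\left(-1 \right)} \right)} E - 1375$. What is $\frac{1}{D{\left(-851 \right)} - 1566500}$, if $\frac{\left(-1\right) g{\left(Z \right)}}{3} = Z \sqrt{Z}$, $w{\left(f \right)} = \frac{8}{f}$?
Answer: $\frac{i}{111 \left(- 14125 i + 368 \sqrt{2}\right)} \approx -6.3694 \cdot 10^{-7} + 2.3468 \cdot 10^{-8} i$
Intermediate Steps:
$g{\left(Z \right)} = - 3 Z^{\frac{3}{2}}$ ($g{\left(Z \right)} = - 3 Z \sqrt{Z} = - 3 Z^{\frac{3}{2}}$)
$D{\left(E \right)} = -1375 + 48 i E \sqrt{2}$ ($D{\left(E \right)} = - 3 \left(\frac{8}{-1}\right)^{\frac{3}{2}} E - 1375 = - 3 \left(8 \left(-1\right)\right)^{\frac{3}{2}} E - 1375 = - 3 \left(-8\right)^{\frac{3}{2}} E - 1375 = - 3 \left(- 16 i \sqrt{2}\right) E - 1375 = 48 i \sqrt{2} E - 1375 = 48 i E \sqrt{2} - 1375 = -1375 + 48 i E \sqrt{2}$)
$\frac{1}{D{\left(-851 \right)} - 1566500} = \frac{1}{\left(-1375 + 48 i \left(-851\right) \sqrt{2}\right) - 1566500} = \frac{1}{\left(-1375 - 40848 i \sqrt{2}\right) - 1566500} = \frac{1}{-1567875 - 40848 i \sqrt{2}}$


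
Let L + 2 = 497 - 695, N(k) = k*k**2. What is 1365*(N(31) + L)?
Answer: 40391715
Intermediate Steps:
N(k) = k**3
L = -200 (L = -2 + (497 - 695) = -2 - 198 = -200)
1365*(N(31) + L) = 1365*(31**3 - 200) = 1365*(29791 - 200) = 1365*29591 = 40391715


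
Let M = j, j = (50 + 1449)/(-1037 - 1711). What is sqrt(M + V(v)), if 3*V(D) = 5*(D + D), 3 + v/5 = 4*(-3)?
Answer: 7*I*sqrt(9653037)/1374 ≈ 15.829*I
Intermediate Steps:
v = -75 (v = -15 + 5*(4*(-3)) = -15 + 5*(-12) = -15 - 60 = -75)
V(D) = 10*D/3 (V(D) = (5*(D + D))/3 = (5*(2*D))/3 = (10*D)/3 = 10*D/3)
j = -1499/2748 (j = 1499/(-2748) = 1499*(-1/2748) = -1499/2748 ≈ -0.54549)
M = -1499/2748 ≈ -0.54549
sqrt(M + V(v)) = sqrt(-1499/2748 + (10/3)*(-75)) = sqrt(-1499/2748 - 250) = sqrt(-688499/2748) = 7*I*sqrt(9653037)/1374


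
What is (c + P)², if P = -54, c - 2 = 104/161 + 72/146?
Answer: 357326581824/138133009 ≈ 2586.8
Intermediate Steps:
c = 36894/11753 (c = 2 + (104/161 + 72/146) = 2 + (104*(1/161) + 72*(1/146)) = 2 + (104/161 + 36/73) = 2 + 13388/11753 = 36894/11753 ≈ 3.1391)
(c + P)² = (36894/11753 - 54)² = (-597768/11753)² = 357326581824/138133009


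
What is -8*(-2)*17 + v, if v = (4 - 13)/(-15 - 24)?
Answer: 3539/13 ≈ 272.23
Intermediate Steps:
v = 3/13 (v = -9/(-39) = -9*(-1/39) = 3/13 ≈ 0.23077)
-8*(-2)*17 + v = -8*(-2)*17 + 3/13 = 16*17 + 3/13 = 272 + 3/13 = 3539/13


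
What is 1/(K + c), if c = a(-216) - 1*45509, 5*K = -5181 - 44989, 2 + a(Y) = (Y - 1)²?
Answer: -1/8456 ≈ -0.00011826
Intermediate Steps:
a(Y) = -2 + (-1 + Y)² (a(Y) = -2 + (Y - 1)² = -2 + (-1 + Y)²)
K = -10034 (K = (-5181 - 44989)/5 = (⅕)*(-50170) = -10034)
c = 1578 (c = (-2 + (-1 - 216)²) - 1*45509 = (-2 + (-217)²) - 45509 = (-2 + 47089) - 45509 = 47087 - 45509 = 1578)
1/(K + c) = 1/(-10034 + 1578) = 1/(-8456) = -1/8456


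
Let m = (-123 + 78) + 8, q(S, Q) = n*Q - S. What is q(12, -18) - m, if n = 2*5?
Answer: -155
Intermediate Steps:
n = 10
q(S, Q) = -S + 10*Q (q(S, Q) = 10*Q - S = -S + 10*Q)
m = -37 (m = -45 + 8 = -37)
q(12, -18) - m = (-1*12 + 10*(-18)) - 1*(-37) = (-12 - 180) + 37 = -192 + 37 = -155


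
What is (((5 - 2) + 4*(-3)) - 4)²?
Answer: 169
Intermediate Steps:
(((5 - 2) + 4*(-3)) - 4)² = ((3 - 12) - 4)² = (-9 - 4)² = (-13)² = 169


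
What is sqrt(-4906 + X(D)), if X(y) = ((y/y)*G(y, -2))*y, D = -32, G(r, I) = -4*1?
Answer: I*sqrt(4778) ≈ 69.123*I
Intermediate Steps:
G(r, I) = -4
X(y) = -4*y (X(y) = ((y/y)*(-4))*y = (1*(-4))*y = -4*y)
sqrt(-4906 + X(D)) = sqrt(-4906 - 4*(-32)) = sqrt(-4906 + 128) = sqrt(-4778) = I*sqrt(4778)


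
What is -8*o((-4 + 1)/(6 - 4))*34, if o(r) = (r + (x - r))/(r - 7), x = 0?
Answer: 0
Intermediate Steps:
o(r) = 0 (o(r) = (r + (0 - r))/(r - 7) = (r - r)/(-7 + r) = 0/(-7 + r) = 0)
-8*o((-4 + 1)/(6 - 4))*34 = -8*0*34 = 0*34 = 0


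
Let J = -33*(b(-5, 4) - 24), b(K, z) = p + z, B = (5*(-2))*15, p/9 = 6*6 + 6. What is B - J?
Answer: 11664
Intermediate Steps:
p = 378 (p = 9*(6*6 + 6) = 9*(36 + 6) = 9*42 = 378)
B = -150 (B = -10*15 = -150)
b(K, z) = 378 + z
J = -11814 (J = -33*((378 + 4) - 24) = -33*(382 - 24) = -33*358 = -11814)
B - J = -150 - 1*(-11814) = -150 + 11814 = 11664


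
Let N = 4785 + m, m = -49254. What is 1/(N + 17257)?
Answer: -1/27212 ≈ -3.6748e-5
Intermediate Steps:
N = -44469 (N = 4785 - 49254 = -44469)
1/(N + 17257) = 1/(-44469 + 17257) = 1/(-27212) = -1/27212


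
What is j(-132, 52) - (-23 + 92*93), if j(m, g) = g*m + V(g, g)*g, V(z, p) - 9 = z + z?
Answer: -9521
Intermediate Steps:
V(z, p) = 9 + 2*z (V(z, p) = 9 + (z + z) = 9 + 2*z)
j(m, g) = g*m + g*(9 + 2*g) (j(m, g) = g*m + (9 + 2*g)*g = g*m + g*(9 + 2*g))
j(-132, 52) - (-23 + 92*93) = 52*(9 - 132 + 2*52) - (-23 + 92*93) = 52*(9 - 132 + 104) - (-23 + 8556) = 52*(-19) - 1*8533 = -988 - 8533 = -9521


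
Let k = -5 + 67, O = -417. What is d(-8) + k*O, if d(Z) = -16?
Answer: -25870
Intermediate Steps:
k = 62
d(-8) + k*O = -16 + 62*(-417) = -16 - 25854 = -25870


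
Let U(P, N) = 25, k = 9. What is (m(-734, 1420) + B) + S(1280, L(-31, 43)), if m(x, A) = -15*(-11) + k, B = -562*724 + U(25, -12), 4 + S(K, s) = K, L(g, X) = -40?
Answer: -405413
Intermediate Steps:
S(K, s) = -4 + K
B = -406863 (B = -562*724 + 25 = -406888 + 25 = -406863)
m(x, A) = 174 (m(x, A) = -15*(-11) + 9 = 165 + 9 = 174)
(m(-734, 1420) + B) + S(1280, L(-31, 43)) = (174 - 406863) + (-4 + 1280) = -406689 + 1276 = -405413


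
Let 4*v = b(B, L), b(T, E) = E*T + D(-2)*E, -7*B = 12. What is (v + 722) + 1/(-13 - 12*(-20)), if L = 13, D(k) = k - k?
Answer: 1138412/1589 ≈ 716.43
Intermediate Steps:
D(k) = 0
B = -12/7 (B = -⅐*12 = -12/7 ≈ -1.7143)
b(T, E) = E*T (b(T, E) = E*T + 0*E = E*T + 0 = E*T)
v = -39/7 (v = (13*(-12/7))/4 = (¼)*(-156/7) = -39/7 ≈ -5.5714)
(v + 722) + 1/(-13 - 12*(-20)) = (-39/7 + 722) + 1/(-13 - 12*(-20)) = 5015/7 + 1/(-13 + 240) = 5015/7 + 1/227 = 1138412/1589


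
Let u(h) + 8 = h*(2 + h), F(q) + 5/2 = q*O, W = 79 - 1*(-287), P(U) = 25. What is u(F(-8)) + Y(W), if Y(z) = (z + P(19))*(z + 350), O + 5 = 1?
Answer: 1123509/4 ≈ 2.8088e+5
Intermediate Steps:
O = -4 (O = -5 + 1 = -4)
W = 366 (W = 79 + 287 = 366)
Y(z) = (25 + z)*(350 + z) (Y(z) = (z + 25)*(z + 350) = (25 + z)*(350 + z))
F(q) = -5/2 - 4*q (F(q) = -5/2 + q*(-4) = -5/2 - 4*q)
u(h) = -8 + h*(2 + h)
u(F(-8)) + Y(W) = (-8 + (-5/2 - 4*(-8))**2 + 2*(-5/2 - 4*(-8))) + (8750 + 366**2 + 375*366) = (-8 + (-5/2 + 32)**2 + 2*(-5/2 + 32)) + (8750 + 133956 + 137250) = (-8 + (59/2)**2 + 2*(59/2)) + 279956 = (-8 + 3481/4 + 59) + 279956 = 3685/4 + 279956 = 1123509/4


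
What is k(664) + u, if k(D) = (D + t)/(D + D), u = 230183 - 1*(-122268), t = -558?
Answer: 234027517/664 ≈ 3.5245e+5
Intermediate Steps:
u = 352451 (u = 230183 + 122268 = 352451)
k(D) = (-558 + D)/(2*D) (k(D) = (D - 558)/(D + D) = (-558 + D)/((2*D)) = (-558 + D)*(1/(2*D)) = (-558 + D)/(2*D))
k(664) + u = (1/2)*(-558 + 664)/664 + 352451 = (1/2)*(1/664)*106 + 352451 = 53/664 + 352451 = 234027517/664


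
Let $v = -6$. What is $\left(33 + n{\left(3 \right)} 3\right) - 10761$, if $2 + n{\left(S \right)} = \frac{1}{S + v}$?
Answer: $-10735$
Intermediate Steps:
$n{\left(S \right)} = -2 + \frac{1}{-6 + S}$ ($n{\left(S \right)} = -2 + \frac{1}{S - 6} = -2 + \frac{1}{-6 + S}$)
$\left(33 + n{\left(3 \right)} 3\right) - 10761 = \left(33 + \frac{13 - 6}{-6 + 3} \cdot 3\right) - 10761 = \left(33 + \frac{13 - 6}{-3} \cdot 3\right) - 10761 = \left(33 + \left(- \frac{1}{3}\right) 7 \cdot 3\right) - 10761 = \left(33 - 7\right) - 10761 = 26 - 10761 = -10735$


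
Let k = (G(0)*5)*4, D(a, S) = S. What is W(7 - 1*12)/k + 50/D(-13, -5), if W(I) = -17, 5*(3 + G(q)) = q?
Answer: -583/60 ≈ -9.7167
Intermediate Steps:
G(q) = -3 + q/5
k = -60 (k = ((-3 + (1/5)*0)*5)*4 = ((-3 + 0)*5)*4 = -3*5*4 = -15*4 = -60)
W(7 - 1*12)/k + 50/D(-13, -5) = -17/(-60) + 50/(-5) = -17*(-1/60) + 50*(-1/5) = 17/60 - 10 = -583/60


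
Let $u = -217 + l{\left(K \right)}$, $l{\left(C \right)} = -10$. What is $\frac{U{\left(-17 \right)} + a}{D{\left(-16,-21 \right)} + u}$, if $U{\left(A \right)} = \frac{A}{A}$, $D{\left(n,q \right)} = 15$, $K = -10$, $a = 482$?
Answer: $- \frac{483}{212} \approx -2.2783$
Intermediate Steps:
$U{\left(A \right)} = 1$
$u = -227$ ($u = -217 - 10 = -227$)
$\frac{U{\left(-17 \right)} + a}{D{\left(-16,-21 \right)} + u} = \frac{1 + 482}{15 - 227} = \frac{483}{-212} = 483 \left(- \frac{1}{212}\right) = - \frac{483}{212}$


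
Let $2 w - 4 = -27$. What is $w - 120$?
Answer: $- \frac{263}{2} \approx -131.5$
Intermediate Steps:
$w = - \frac{23}{2}$ ($w = 2 + \frac{1}{2} \left(-27\right) = 2 - \frac{27}{2} = - \frac{23}{2} \approx -11.5$)
$w - 120 = - \frac{23}{2} - 120 = - \frac{263}{2}$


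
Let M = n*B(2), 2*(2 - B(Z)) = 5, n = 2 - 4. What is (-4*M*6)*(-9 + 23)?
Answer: -336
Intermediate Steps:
n = -2
B(Z) = -½ (B(Z) = 2 - ½*5 = 2 - 5/2 = -½)
M = 1 (M = -2*(-½) = 1)
(-4*M*6)*(-9 + 23) = (-4*1*6)*(-9 + 23) = -4*6*14 = -24*14 = -336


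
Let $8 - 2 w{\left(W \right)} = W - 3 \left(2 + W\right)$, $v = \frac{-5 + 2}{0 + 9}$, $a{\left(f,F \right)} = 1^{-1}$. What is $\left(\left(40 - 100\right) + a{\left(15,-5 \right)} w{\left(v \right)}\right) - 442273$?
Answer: $- \frac{1326979}{3} \approx -4.4233 \cdot 10^{5}$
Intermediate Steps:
$a{\left(f,F \right)} = 1$
$v = - \frac{1}{3}$ ($v = - \frac{3}{9} = \left(-3\right) \frac{1}{9} = - \frac{1}{3} \approx -0.33333$)
$w{\left(W \right)} = 7 + W$ ($w{\left(W \right)} = 4 - \frac{W - 3 \left(2 + W\right)}{2} = 4 - \frac{W - \left(6 + 3 W\right)}{2} = 4 - \frac{-6 - 2 W}{2} = 4 + \left(3 + W\right) = 7 + W$)
$\left(\left(40 - 100\right) + a{\left(15,-5 \right)} w{\left(v \right)}\right) - 442273 = \left(\left(40 - 100\right) + 1 \left(7 - \frac{1}{3}\right)\right) - 442273 = \left(\left(40 - 100\right) + 1 \cdot \frac{20}{3}\right) - 442273 = \left(-60 + \frac{20}{3}\right) - 442273 = - \frac{160}{3} - 442273 = - \frac{1326979}{3}$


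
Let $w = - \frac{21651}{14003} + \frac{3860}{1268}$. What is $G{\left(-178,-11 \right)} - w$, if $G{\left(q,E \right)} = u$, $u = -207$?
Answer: $- \frac{925512385}{4438951} \approx -208.5$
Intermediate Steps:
$G{\left(q,E \right)} = -207$
$w = \frac{6649528}{4438951}$ ($w = \left(-21651\right) \frac{1}{14003} + 3860 \cdot \frac{1}{1268} = - \frac{21651}{14003} + \frac{965}{317} = \frac{6649528}{4438951} \approx 1.498$)
$G{\left(-178,-11 \right)} - w = -207 - \frac{6649528}{4438951} = - \frac{925512385}{4438951}$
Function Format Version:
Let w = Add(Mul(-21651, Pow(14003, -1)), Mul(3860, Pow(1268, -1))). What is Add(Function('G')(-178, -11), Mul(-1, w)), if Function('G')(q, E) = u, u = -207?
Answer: Rational(-925512385, 4438951) ≈ -208.50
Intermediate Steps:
Function('G')(q, E) = -207
w = Rational(6649528, 4438951) (w = Add(Mul(-21651, Rational(1, 14003)), Mul(3860, Rational(1, 1268))) = Add(Rational(-21651, 14003), Rational(965, 317)) = Rational(6649528, 4438951) ≈ 1.4980)
Add(Function('G')(-178, -11), Mul(-1, w)) = Add(-207, Mul(-1, Rational(6649528, 4438951))) = Add(-207, Rational(-6649528, 4438951)) = Rational(-925512385, 4438951)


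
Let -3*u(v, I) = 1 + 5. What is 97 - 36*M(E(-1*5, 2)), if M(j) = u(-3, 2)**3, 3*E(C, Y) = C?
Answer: 385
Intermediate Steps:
u(v, I) = -2 (u(v, I) = -(1 + 5)/3 = -1/3*6 = -2)
E(C, Y) = C/3
M(j) = -8 (M(j) = (-2)**3 = -8)
97 - 36*M(E(-1*5, 2)) = 97 - 36*(-8) = 97 + 288 = 385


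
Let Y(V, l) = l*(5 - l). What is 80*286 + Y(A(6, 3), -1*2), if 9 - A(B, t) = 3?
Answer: 22866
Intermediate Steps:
A(B, t) = 6 (A(B, t) = 9 - 1*3 = 9 - 3 = 6)
80*286 + Y(A(6, 3), -1*2) = 80*286 + (-1*2)*(5 - (-1)*2) = 22880 - 2*(5 - 1*(-2)) = 22880 - 2*(5 + 2) = 22880 - 2*7 = 22880 - 14 = 22866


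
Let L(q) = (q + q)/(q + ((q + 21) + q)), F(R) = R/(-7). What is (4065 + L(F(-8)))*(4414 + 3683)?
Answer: 1876158569/57 ≈ 3.2915e+7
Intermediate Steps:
F(R) = -R/7 (F(R) = R*(-⅐) = -R/7)
L(q) = 2*q/(21 + 3*q) (L(q) = (2*q)/(q + ((21 + q) + q)) = (2*q)/(q + (21 + 2*q)) = (2*q)/(21 + 3*q) = 2*q/(21 + 3*q))
(4065 + L(F(-8)))*(4414 + 3683) = (4065 + 2*(-⅐*(-8))/(3*(7 - ⅐*(-8))))*(4414 + 3683) = (4065 + (⅔)*(8/7)/(7 + 8/7))*8097 = (4065 + (⅔)*(8/7)/(57/7))*8097 = (4065 + (⅔)*(8/7)*(7/57))*8097 = (4065 + 16/171)*8097 = (695131/171)*8097 = 1876158569/57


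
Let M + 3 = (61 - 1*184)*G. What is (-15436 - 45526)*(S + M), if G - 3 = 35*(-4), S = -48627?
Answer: 1937311398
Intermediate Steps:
G = -137 (G = 3 + 35*(-4) = 3 - 140 = -137)
M = 16848 (M = -3 + (61 - 1*184)*(-137) = -3 + (61 - 184)*(-137) = -3 - 123*(-137) = -3 + 16851 = 16848)
(-15436 - 45526)*(S + M) = (-15436 - 45526)*(-48627 + 16848) = -60962*(-31779) = 1937311398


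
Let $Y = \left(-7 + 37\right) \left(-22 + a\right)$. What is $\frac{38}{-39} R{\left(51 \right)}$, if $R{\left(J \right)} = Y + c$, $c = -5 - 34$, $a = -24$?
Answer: $\frac{17974}{13} \approx 1382.6$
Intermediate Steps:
$Y = -1380$ ($Y = \left(-7 + 37\right) \left(-22 - 24\right) = 30 \left(-46\right) = -1380$)
$c = -39$ ($c = -5 - 34 = -39$)
$R{\left(J \right)} = -1419$ ($R{\left(J \right)} = -1380 - 39 = -1419$)
$\frac{38}{-39} R{\left(51 \right)} = \frac{38}{-39} \left(-1419\right) = 38 \left(- \frac{1}{39}\right) \left(-1419\right) = \left(- \frac{38}{39}\right) \left(-1419\right) = \frac{17974}{13}$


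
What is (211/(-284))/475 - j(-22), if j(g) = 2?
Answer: -270011/134900 ≈ -2.0016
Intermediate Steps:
(211/(-284))/475 - j(-22) = (211/(-284))/475 - 1*2 = (211*(-1/284))*(1/475) - 2 = -211/284*1/475 - 2 = -211/134900 - 2 = -270011/134900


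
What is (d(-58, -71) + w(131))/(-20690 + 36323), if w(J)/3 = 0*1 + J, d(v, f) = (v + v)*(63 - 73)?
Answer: 1553/15633 ≈ 0.099341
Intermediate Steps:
d(v, f) = -20*v (d(v, f) = (2*v)*(-10) = -20*v)
w(J) = 3*J (w(J) = 3*(0*1 + J) = 3*(0 + J) = 3*J)
(d(-58, -71) + w(131))/(-20690 + 36323) = (-20*(-58) + 3*131)/(-20690 + 36323) = (1160 + 393)/15633 = 1553*(1/15633) = 1553/15633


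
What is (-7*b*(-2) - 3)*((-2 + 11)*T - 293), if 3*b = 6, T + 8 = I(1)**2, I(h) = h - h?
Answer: -9125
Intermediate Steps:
I(h) = 0
T = -8 (T = -8 + 0**2 = -8 + 0 = -8)
b = 2 (b = (1/3)*6 = 2)
(-7*b*(-2) - 3)*((-2 + 11)*T - 293) = (-7*2*(-2) - 3)*((-2 + 11)*(-8) - 293) = (-14*(-2) - 3)*(9*(-8) - 293) = (28 - 3)*(-72 - 293) = 25*(-365) = -9125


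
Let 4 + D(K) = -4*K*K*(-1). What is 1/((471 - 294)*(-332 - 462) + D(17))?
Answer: -1/139386 ≈ -7.1743e-6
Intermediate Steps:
D(K) = -4 + 4*K² (D(K) = -4 - 4*K*K*(-1) = -4 - 4*K²*(-1) = -4 + 4*K²)
1/((471 - 294)*(-332 - 462) + D(17)) = 1/((471 - 294)*(-332 - 462) + (-4 + 4*17²)) = 1/(177*(-794) + (-4 + 4*289)) = 1/(-140538 + (-4 + 1156)) = 1/(-140538 + 1152) = 1/(-139386) = -1/139386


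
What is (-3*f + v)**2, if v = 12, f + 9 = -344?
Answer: 1147041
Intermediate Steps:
f = -353 (f = -9 - 344 = -353)
(-3*f + v)**2 = (-3*(-353) + 12)**2 = (1059 + 12)**2 = 1071**2 = 1147041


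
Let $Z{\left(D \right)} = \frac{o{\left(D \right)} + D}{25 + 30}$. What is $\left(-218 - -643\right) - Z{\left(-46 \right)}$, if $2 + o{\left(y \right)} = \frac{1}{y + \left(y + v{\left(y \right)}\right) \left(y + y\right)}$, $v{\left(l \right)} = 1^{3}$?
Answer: $\frac{95893761}{225170} \approx 425.87$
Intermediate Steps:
$v{\left(l \right)} = 1$
$o{\left(y \right)} = -2 + \frac{1}{y + 2 y \left(1 + y\right)}$ ($o{\left(y \right)} = -2 + \frac{1}{y + \left(y + 1\right) \left(y + y\right)} = -2 + \frac{1}{y + \left(1 + y\right) 2 y} = -2 + \frac{1}{y + 2 y \left(1 + y\right)}$)
$Z{\left(D \right)} = \frac{D}{55} + \frac{1 - 6 D - 4 D^{2}}{55 D \left(3 + 2 D\right)}$ ($Z{\left(D \right)} = \frac{\frac{1 - 6 D - 4 D^{2}}{D \left(3 + 2 D\right)} + D}{25 + 30} = \frac{D + \frac{1 - 6 D - 4 D^{2}}{D \left(3 + 2 D\right)}}{55} = \left(D + \frac{1 - 6 D - 4 D^{2}}{D \left(3 + 2 D\right)}\right) \frac{1}{55} = \frac{D}{55} + \frac{1 - 6 D - 4 D^{2}}{55 D \left(3 + 2 D\right)}$)
$\left(-218 - -643\right) - Z{\left(-46 \right)} = \left(-218 - -643\right) - \frac{1 - \left(-46\right)^{2} - -276 + 2 \left(-46\right)^{3}}{55 \left(-46\right) \left(3 + 2 \left(-46\right)\right)} = \left(-218 + 643\right) - \frac{1}{55} \left(- \frac{1}{46}\right) \frac{1}{3 - 92} \left(1 - 2116 + 276 + 2 \left(-97336\right)\right) = 425 - \frac{1}{55} \left(- \frac{1}{46}\right) \frac{1}{-89} \left(1 - 2116 + 276 - 194672\right) = 425 - \frac{1}{55} \left(- \frac{1}{46}\right) \left(- \frac{1}{89}\right) \left(-196511\right) = 425 - - \frac{196511}{225170} = 425 + \frac{196511}{225170} = \frac{95893761}{225170}$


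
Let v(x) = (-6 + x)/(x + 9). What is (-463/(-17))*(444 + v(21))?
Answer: 411607/34 ≈ 12106.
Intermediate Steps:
v(x) = (-6 + x)/(9 + x)
(-463/(-17))*(444 + v(21)) = (-463/(-17))*(444 + (-6 + 21)/(9 + 21)) = (-463*(-1/17))*(444 + 15/30) = 463*(444 + (1/30)*15)/17 = 463*(444 + ½)/17 = (463/17)*(889/2) = 411607/34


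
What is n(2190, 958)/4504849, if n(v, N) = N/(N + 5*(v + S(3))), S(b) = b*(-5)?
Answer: 958/53305878217 ≈ 1.7972e-8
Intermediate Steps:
S(b) = -5*b
n(v, N) = N/(-75 + N + 5*v) (n(v, N) = N/(N + 5*(v - 5*3)) = N/(N + 5*(v - 15)) = N/(N + 5*(-15 + v)) = N/(N + (-75 + 5*v)) = N/(-75 + N + 5*v))
n(2190, 958)/4504849 = (958/(-75 + 958 + 5*2190))/4504849 = (958/(-75 + 958 + 10950))*(1/4504849) = (958/11833)*(1/4504849) = 958/53305878217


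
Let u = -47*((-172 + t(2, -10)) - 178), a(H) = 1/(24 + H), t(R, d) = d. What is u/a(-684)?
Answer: -11167200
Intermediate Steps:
u = 16920 (u = -47*((-172 - 10) - 178) = -47*(-182 - 178) = -47*(-360) = 16920)
u/a(-684) = 16920/(1/(24 - 684)) = 16920/(1/(-660)) = 16920/(-1/660) = 16920*(-660) = -11167200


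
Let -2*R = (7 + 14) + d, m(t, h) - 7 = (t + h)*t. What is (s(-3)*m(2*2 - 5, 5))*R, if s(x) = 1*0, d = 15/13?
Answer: 0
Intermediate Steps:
d = 15/13 (d = 15*(1/13) = 15/13 ≈ 1.1538)
s(x) = 0
m(t, h) = 7 + t*(h + t) (m(t, h) = 7 + (t + h)*t = 7 + (h + t)*t = 7 + t*(h + t))
R = -144/13 (R = -((7 + 14) + 15/13)/2 = -(21 + 15/13)/2 = -½*288/13 = -144/13 ≈ -11.077)
(s(-3)*m(2*2 - 5, 5))*R = (0*(7 + (2*2 - 5)² + 5*(2*2 - 5)))*(-144/13) = (0*(7 + (4 - 5)² + 5*(4 - 5)))*(-144/13) = (0*(7 + (-1)² + 5*(-1)))*(-144/13) = (0*(7 + 1 - 5))*(-144/13) = (0*3)*(-144/13) = 0*(-144/13) = 0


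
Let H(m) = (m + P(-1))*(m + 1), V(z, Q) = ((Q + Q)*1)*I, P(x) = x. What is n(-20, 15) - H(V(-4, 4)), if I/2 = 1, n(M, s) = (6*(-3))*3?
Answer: -309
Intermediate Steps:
n(M, s) = -54 (n(M, s) = -18*3 = -54)
I = 2 (I = 2*1 = 2)
V(z, Q) = 4*Q (V(z, Q) = ((Q + Q)*1)*2 = ((2*Q)*1)*2 = (2*Q)*2 = 4*Q)
H(m) = (1 + m)*(-1 + m) (H(m) = (m - 1)*(m + 1) = (-1 + m)*(1 + m) = (1 + m)*(-1 + m))
n(-20, 15) - H(V(-4, 4)) = -54 - (-1 + (4*4)²) = -54 - (-1 + 16²) = -54 - (-1 + 256) = -54 - 1*255 = -54 - 255 = -309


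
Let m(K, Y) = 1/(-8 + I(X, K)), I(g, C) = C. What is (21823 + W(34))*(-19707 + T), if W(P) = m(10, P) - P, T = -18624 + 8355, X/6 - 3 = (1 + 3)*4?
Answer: -653162052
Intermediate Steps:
X = 114 (X = 18 + 6*((1 + 3)*4) = 18 + 6*(4*4) = 18 + 6*16 = 18 + 96 = 114)
m(K, Y) = 1/(-8 + K)
T = -10269
W(P) = 1/2 - P (W(P) = 1/(-8 + 10) - P = 1/2 - P)
(21823 + W(34))*(-19707 + T) = (21823 + (1/2 - 1*34))*(-19707 - 10269) = (21823 + (1/2 - 34))*(-29976) = (21823 - 67/2)*(-29976) = (43579/2)*(-29976) = -653162052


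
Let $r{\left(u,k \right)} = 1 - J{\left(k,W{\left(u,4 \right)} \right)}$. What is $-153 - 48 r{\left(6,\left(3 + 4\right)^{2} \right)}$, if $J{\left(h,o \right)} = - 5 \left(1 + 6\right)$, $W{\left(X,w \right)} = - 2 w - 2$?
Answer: $-1881$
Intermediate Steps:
$W{\left(X,w \right)} = -2 - 2 w$
$J{\left(h,o \right)} = -35$ ($J{\left(h,o \right)} = \left(-5\right) 7 = -35$)
$r{\left(u,k \right)} = 36$ ($r{\left(u,k \right)} = 1 - -35 = 1 + 35 = 36$)
$-153 - 48 r{\left(6,\left(3 + 4\right)^{2} \right)} = -153 - 1728 = -1881$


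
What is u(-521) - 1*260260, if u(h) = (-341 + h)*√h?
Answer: -260260 - 862*I*√521 ≈ -2.6026e+5 - 19676.0*I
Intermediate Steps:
u(h) = √h*(-341 + h)
u(-521) - 1*260260 = √(-521)*(-341 - 521) - 1*260260 = (I*√521)*(-862) - 260260 = -862*I*√521 - 260260 = -260260 - 862*I*√521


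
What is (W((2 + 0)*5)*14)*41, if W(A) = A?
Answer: 5740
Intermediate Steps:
(W((2 + 0)*5)*14)*41 = (((2 + 0)*5)*14)*41 = ((2*5)*14)*41 = (10*14)*41 = 140*41 = 5740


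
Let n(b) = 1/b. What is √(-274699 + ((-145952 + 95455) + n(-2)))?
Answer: I*√1300786/2 ≈ 570.26*I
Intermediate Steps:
√(-274699 + ((-145952 + 95455) + n(-2))) = √(-274699 + ((-145952 + 95455) + 1/(-2))) = √(-274699 + (-50497 - ½)) = √(-274699 - 100995/2) = √(-650393/2) = I*√1300786/2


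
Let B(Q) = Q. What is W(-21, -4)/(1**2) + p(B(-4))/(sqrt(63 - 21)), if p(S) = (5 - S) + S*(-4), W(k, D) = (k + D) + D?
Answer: -29 + 25*sqrt(42)/42 ≈ -25.142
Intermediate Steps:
W(k, D) = k + 2*D (W(k, D) = (D + k) + D = k + 2*D)
p(S) = 5 - 5*S (p(S) = (5 - S) - 4*S = 5 - 5*S)
W(-21, -4)/(1**2) + p(B(-4))/(sqrt(63 - 21)) = (-21 + 2*(-4))/(1**2) + (5 - 5*(-4))/(sqrt(63 - 21)) = (-21 - 8)/1 + (5 + 20)/(sqrt(42)) = -29*1 + 25*(sqrt(42)/42) = -29 + 25*sqrt(42)/42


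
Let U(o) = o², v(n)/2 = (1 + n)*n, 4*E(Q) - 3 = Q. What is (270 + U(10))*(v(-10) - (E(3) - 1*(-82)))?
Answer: 35705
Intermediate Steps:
E(Q) = ¾ + Q/4
v(n) = 2*n*(1 + n) (v(n) = 2*((1 + n)*n) = 2*(n*(1 + n)) = 2*n*(1 + n))
(270 + U(10))*(v(-10) - (E(3) - 1*(-82))) = (270 + 10²)*(2*(-10)*(1 - 10) - ((¾ + (¼)*3) - 1*(-82))) = (270 + 100)*(2*(-10)*(-9) - ((¾ + ¾) + 82)) = 370*(180 - (3/2 + 82)) = 370*(180 - 1*167/2) = 370*(180 - 167/2) = 370*(193/2) = 35705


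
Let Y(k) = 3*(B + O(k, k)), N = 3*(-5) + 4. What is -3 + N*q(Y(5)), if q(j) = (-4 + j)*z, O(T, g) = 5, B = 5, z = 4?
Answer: -1147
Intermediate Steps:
N = -11 (N = -15 + 4 = -11)
Y(k) = 30 (Y(k) = 3*(5 + 5) = 3*10 = 30)
q(j) = -16 + 4*j (q(j) = (-4 + j)*4 = -16 + 4*j)
-3 + N*q(Y(5)) = -3 - 11*(-16 + 4*30) = -3 - 11*(-16 + 120) = -3 - 11*104 = -3 - 1144 = -1147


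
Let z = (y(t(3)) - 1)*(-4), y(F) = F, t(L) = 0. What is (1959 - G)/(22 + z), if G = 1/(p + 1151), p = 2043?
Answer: 6257045/83044 ≈ 75.346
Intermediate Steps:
z = 4 (z = (0 - 1)*(-4) = -1*(-4) = 4)
G = 1/3194 (G = 1/(2043 + 1151) = 1/3194 ≈ 0.00031309)
(1959 - G)/(22 + z) = (1959 - 1*1/3194)/(22 + 4) = (1959 - 1/3194)/26 = (1/26)*(6257045/3194) = 6257045/83044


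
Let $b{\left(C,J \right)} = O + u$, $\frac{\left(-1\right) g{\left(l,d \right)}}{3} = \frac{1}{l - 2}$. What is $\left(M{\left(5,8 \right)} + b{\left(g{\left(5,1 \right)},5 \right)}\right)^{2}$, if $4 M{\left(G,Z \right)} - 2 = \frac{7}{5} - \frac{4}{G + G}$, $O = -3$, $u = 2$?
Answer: $\frac{1}{16} \approx 0.0625$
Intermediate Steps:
$g{\left(l,d \right)} = - \frac{3}{-2 + l}$ ($g{\left(l,d \right)} = - \frac{3}{l - 2} = - \frac{3}{-2 + l}$)
$M{\left(G,Z \right)} = \frac{17}{20} - \frac{1}{2 G}$ ($M{\left(G,Z \right)} = \frac{1}{2} + \frac{\frac{7}{5} - \frac{4}{G + G}}{4} = \frac{1}{2} + \frac{7 \cdot \frac{1}{5} - \frac{4}{2 G}}{4} = \frac{1}{2} + \frac{\frac{7}{5} - 4 \frac{1}{2 G}}{4} = \frac{1}{2} + \frac{\frac{7}{5} - \frac{2}{G}}{4} = \frac{1}{2} + \left(\frac{7}{20} - \frac{1}{2 G}\right) = \frac{17}{20} - \frac{1}{2 G}$)
$b{\left(C,J \right)} = -1$ ($b{\left(C,J \right)} = -3 + 2 = -1$)
$\left(M{\left(5,8 \right)} + b{\left(g{\left(5,1 \right)},5 \right)}\right)^{2} = \left(\frac{-10 + 17 \cdot 5}{20 \cdot 5} - 1\right)^{2} = \left(\frac{1}{20} \cdot \frac{1}{5} \left(-10 + 85\right) - 1\right)^{2} = \left(\frac{1}{20} \cdot \frac{1}{5} \cdot 75 - 1\right)^{2} = \left(\frac{3}{4} - 1\right)^{2} = \left(- \frac{1}{4}\right)^{2} = \frac{1}{16}$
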